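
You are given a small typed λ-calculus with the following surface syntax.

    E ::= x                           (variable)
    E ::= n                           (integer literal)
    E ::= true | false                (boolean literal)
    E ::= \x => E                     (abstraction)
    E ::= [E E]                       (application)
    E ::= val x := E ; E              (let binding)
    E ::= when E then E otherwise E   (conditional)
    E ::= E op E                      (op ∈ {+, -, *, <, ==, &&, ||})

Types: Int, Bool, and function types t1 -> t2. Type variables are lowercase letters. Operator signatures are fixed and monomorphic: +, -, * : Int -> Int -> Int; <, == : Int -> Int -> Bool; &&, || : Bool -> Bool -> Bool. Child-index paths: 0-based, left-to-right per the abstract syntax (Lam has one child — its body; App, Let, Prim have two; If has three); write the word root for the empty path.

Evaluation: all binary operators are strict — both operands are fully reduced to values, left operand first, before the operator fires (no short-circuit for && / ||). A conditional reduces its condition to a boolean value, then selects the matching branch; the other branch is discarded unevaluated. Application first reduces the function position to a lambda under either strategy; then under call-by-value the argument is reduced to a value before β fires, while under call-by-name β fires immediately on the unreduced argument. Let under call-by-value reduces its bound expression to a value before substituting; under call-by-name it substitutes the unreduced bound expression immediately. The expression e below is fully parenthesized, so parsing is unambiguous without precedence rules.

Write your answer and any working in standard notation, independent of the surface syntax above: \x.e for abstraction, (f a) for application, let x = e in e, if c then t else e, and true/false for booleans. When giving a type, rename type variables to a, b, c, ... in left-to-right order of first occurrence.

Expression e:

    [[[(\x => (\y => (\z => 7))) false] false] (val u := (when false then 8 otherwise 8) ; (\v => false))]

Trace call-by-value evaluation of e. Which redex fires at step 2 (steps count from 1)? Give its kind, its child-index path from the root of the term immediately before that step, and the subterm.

Answer: beta at 0 : ((\y.(\z.7)) false)

Derivation:
step 0: ((((\x.(\y.(\z.7))) false) false) (let u = (if false then 8 else 8) in (\v.false)))
step 1: [beta@0.0] (((\y.(\z.7)) false) (let u = (if false then 8 else 8) in (\v.false)))
step 2: [beta@0] ((\z.7) (let u = (if false then 8 else 8) in (\v.false)))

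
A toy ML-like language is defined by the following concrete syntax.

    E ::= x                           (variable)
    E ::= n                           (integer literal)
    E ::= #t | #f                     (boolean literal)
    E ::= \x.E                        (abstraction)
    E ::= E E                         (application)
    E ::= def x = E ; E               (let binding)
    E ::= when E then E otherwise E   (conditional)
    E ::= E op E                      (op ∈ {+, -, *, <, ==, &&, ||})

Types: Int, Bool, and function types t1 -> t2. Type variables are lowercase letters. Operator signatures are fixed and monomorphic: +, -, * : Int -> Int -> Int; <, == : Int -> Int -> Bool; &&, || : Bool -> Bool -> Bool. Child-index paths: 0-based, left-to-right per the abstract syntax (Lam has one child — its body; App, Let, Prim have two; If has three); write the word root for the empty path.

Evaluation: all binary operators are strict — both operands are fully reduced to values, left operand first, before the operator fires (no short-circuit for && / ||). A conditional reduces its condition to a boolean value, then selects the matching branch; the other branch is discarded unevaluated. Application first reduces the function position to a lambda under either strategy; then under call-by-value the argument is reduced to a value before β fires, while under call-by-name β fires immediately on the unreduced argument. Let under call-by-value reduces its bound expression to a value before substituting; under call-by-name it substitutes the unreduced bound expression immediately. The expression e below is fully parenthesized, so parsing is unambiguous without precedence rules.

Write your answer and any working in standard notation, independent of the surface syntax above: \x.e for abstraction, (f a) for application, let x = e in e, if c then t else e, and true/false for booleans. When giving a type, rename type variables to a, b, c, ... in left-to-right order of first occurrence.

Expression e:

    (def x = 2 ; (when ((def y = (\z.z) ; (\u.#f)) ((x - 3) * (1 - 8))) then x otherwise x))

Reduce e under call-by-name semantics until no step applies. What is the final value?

Answer: 2

Trace:
step 0: (let x = 2 in (if ((let y = (\z.z) in (\u.false)) ((x - 3) * (1 - 8))) then x else x))
step 1: [let@root] (if ((let y = (\z.z) in (\u.false)) ((2 - 3) * (1 - 8))) then 2 else 2)
step 2: [let@0.0] (if ((\u.false) ((2 - 3) * (1 - 8))) then 2 else 2)
step 3: [beta@0] (if false then 2 else 2)
step 4: [if@root] 2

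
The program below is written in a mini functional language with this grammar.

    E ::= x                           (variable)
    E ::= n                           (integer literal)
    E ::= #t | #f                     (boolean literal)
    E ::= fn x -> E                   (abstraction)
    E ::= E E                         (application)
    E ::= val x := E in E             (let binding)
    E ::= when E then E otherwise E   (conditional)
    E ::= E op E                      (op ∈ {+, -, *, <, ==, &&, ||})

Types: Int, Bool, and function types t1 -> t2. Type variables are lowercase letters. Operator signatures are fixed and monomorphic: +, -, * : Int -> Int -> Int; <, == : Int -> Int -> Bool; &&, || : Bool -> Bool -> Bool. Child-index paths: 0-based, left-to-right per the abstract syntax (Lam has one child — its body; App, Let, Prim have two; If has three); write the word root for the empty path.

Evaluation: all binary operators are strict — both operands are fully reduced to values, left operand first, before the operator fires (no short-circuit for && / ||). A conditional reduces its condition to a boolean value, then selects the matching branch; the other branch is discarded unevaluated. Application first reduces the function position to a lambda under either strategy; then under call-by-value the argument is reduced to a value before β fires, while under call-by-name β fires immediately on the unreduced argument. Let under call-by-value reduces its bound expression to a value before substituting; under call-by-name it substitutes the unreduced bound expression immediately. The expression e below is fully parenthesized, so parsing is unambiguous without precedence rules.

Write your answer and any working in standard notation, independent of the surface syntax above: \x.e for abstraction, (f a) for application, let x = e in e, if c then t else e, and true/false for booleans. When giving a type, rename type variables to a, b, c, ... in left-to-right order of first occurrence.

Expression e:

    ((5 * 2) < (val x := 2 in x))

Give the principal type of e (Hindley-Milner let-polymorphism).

Derivation:
  unify Int ~ Int
  unify Int ~ Int
  unify Int ~ Int
let x : Int
x : Int
  unify Int ~ Int

Answer: Bool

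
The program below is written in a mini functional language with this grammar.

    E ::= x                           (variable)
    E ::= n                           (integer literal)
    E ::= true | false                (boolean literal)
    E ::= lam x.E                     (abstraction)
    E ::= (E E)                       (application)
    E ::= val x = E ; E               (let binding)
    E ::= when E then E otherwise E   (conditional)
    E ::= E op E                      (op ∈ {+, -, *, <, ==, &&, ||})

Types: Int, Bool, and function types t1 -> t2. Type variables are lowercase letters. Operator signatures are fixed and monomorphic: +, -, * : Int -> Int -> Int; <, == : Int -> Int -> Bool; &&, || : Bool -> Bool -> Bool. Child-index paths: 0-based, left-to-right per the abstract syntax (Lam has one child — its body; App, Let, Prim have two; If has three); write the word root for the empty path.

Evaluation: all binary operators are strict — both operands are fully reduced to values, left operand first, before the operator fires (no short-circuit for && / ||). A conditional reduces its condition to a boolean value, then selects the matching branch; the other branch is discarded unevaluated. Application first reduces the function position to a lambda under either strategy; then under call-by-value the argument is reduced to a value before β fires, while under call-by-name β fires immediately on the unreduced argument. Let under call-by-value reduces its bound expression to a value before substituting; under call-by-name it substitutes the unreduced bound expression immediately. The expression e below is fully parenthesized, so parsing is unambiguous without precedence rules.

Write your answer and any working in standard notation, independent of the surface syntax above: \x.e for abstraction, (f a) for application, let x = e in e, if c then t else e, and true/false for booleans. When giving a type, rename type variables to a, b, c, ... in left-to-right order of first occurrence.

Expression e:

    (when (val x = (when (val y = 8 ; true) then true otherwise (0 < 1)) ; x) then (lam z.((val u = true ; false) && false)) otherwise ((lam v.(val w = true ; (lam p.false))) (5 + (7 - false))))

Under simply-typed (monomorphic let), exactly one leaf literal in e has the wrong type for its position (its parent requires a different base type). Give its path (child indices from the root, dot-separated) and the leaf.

Answer: 2.1.1.1 : false

Working:
let y : Int
  unify Bool ~ Bool
  unify Int ~ Int
  unify Int ~ Int
  unify Bool ~ Bool
let x : Bool
x : Bool
  unify Bool ~ Bool
let u : Bool
  unify Bool ~ Bool
  unify Bool ~ Bool
\z._ : a -> Bool
let w : Bool
\p._ : c -> Bool
\v._ : b -> c -> Bool
  unify Int ~ Int
  unify Int ~ Int
  unify Bool ~ Int
  FAIL: mismatch Bool ~ Int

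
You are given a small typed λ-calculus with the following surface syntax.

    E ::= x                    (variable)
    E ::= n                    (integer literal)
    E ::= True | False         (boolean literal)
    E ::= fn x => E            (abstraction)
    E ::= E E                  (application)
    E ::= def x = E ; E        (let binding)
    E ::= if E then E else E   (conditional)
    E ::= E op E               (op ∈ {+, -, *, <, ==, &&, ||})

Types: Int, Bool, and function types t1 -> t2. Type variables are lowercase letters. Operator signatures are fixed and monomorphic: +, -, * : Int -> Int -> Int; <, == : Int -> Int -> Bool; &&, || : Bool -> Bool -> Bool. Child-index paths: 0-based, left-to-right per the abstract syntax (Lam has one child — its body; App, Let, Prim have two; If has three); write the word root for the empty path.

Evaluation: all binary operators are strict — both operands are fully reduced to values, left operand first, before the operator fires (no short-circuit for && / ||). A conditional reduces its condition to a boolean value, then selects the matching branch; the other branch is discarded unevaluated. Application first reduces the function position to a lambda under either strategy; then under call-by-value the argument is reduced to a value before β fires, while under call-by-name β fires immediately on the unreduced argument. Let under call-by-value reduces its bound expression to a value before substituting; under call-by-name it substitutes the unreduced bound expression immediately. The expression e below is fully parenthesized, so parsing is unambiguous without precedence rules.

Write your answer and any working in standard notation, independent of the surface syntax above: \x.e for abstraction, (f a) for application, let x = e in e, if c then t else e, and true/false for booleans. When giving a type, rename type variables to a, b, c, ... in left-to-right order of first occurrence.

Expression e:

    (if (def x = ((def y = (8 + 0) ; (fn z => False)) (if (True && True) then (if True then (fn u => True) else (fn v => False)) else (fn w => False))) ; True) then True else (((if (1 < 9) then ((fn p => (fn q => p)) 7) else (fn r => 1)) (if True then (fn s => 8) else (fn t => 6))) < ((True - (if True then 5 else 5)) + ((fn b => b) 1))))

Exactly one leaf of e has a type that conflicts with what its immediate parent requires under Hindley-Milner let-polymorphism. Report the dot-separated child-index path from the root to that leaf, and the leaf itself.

Answer: 2.1.0.0 : true

Derivation:
  unify Int ~ Int
  unify Int ~ Int
let y : Int
\z._ : a -> Bool
  unify Bool ~ Bool
  unify Bool ~ Bool
  unify Bool ~ Bool
  unify Bool ~ Bool
\u._ : b -> Bool
\v._ : c -> Bool
  unify b -> Bool ~ c -> Bool
  unify b ~ c
  unify Bool ~ Bool
\w._ : d -> Bool
  unify c -> Bool ~ d -> Bool
  unify c ~ d
  unify Bool ~ Bool
  unify a -> Bool ~ (d -> Bool) -> e
  unify a ~ d -> Bool
  unify Bool ~ e
_ _ : Bool
let x : Bool
  unify Bool ~ Bool
  unify Int ~ Int
  unify Int ~ Int
  unify Bool ~ Bool
p : f
\q._ : g -> f
\p._ : f -> g -> f
  unify f -> g -> f ~ Int -> h
  unify f ~ Int
  unify g -> Int ~ h
_ _ : g -> Int
\r._ : i -> Int
  unify g -> Int ~ i -> Int
  unify g ~ i
  unify Int ~ Int
  unify Bool ~ Bool
\s._ : j -> Int
\t._ : k -> Int
  unify j -> Int ~ k -> Int
  unify j ~ k
  unify Int ~ Int
  unify i -> Int ~ (k -> Int) -> l
  unify i ~ k -> Int
  unify Int ~ l
_ _ : Int
  unify Int ~ Int
  unify Bool ~ Int
  FAIL: mismatch Bool ~ Int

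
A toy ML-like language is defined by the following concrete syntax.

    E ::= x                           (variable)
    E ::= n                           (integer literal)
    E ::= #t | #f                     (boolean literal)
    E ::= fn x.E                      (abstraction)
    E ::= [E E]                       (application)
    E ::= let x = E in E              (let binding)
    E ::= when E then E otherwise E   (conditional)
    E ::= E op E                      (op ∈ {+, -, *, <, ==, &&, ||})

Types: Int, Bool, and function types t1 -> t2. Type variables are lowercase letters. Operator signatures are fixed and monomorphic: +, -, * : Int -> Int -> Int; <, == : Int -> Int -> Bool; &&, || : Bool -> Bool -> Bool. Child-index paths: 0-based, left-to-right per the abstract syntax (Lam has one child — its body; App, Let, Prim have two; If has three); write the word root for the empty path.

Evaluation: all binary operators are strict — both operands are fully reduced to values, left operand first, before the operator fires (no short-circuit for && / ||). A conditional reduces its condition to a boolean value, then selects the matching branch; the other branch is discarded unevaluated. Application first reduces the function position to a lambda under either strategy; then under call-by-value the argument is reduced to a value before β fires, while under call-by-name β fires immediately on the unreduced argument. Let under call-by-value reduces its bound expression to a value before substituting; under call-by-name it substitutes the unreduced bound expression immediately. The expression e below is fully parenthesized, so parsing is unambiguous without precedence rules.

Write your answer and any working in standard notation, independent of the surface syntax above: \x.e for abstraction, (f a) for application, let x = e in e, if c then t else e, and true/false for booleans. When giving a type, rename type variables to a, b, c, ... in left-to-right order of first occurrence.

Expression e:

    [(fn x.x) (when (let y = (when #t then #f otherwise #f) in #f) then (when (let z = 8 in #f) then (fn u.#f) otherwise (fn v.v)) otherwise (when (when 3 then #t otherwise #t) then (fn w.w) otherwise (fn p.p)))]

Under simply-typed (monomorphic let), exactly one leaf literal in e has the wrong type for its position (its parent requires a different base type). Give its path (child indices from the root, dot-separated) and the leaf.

Answer: 1.2.0.0 : 3

Working:
x : a
\x._ : a -> a
  unify Bool ~ Bool
  unify Bool ~ Bool
let y : Bool
  unify Bool ~ Bool
let z : Int
  unify Bool ~ Bool
\u._ : b -> Bool
v : c
\v._ : c -> c
  unify b -> Bool ~ c -> c
  unify b ~ c
  unify Bool ~ c
  unify Int ~ Bool
  FAIL: mismatch Int ~ Bool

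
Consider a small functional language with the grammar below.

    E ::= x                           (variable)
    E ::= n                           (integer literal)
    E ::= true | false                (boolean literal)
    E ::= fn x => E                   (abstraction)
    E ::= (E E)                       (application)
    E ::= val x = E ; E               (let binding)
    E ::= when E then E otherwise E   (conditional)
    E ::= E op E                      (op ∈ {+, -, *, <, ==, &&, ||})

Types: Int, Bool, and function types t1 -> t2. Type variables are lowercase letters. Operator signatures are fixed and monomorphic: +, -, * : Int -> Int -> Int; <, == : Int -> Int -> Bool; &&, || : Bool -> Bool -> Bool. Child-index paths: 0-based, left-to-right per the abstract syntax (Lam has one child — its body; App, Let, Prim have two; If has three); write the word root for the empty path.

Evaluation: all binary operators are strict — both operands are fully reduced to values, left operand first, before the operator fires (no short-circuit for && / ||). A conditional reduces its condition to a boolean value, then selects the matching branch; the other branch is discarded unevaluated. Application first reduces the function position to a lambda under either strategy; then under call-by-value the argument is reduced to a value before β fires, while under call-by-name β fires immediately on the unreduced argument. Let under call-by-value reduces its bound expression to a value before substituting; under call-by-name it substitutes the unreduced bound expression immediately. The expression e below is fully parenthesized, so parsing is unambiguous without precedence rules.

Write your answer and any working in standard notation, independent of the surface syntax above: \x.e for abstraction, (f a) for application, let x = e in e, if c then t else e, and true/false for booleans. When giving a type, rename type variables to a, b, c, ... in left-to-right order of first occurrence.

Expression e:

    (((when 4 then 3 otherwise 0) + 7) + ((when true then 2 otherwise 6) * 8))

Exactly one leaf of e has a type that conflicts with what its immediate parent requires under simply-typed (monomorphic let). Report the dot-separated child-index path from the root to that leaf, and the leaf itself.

Answer: 0.0.0 : 4

Derivation:
  unify Int ~ Bool
  FAIL: mismatch Int ~ Bool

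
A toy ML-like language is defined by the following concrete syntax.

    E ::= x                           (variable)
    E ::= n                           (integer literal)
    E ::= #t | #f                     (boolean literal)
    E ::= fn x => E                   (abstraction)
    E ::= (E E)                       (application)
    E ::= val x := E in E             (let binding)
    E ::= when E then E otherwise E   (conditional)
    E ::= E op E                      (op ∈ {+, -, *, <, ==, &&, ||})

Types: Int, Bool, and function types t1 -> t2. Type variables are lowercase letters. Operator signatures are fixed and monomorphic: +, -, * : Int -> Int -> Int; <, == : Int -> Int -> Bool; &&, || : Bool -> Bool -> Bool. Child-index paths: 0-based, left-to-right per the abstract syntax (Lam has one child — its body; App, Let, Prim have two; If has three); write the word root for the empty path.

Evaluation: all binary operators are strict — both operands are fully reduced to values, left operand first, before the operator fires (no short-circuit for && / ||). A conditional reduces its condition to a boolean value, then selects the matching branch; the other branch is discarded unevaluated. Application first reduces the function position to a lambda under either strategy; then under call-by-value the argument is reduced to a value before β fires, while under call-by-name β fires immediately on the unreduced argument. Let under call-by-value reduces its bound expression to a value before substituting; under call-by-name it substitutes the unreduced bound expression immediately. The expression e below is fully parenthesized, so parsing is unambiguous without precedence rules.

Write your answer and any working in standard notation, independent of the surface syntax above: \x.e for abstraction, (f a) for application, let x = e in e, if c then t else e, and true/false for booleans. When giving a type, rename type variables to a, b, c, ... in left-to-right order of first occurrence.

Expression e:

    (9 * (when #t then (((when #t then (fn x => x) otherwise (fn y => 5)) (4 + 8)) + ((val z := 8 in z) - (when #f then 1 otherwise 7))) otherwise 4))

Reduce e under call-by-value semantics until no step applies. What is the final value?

Derivation:
step 0: (9 * (if true then (((if true then (\x.x) else (\y.5)) (4 + 8)) + ((let z = 8 in z) - (if false then 1 else 7))) else 4))
step 1: [if@1] (9 * (((if true then (\x.x) else (\y.5)) (4 + 8)) + ((let z = 8 in z) - (if false then 1 else 7))))
step 2: [if@1.0.0] (9 * (((\x.x) (4 + 8)) + ((let z = 8 in z) - (if false then 1 else 7))))
step 3: [delta@1.0.1] (9 * (((\x.x) 12) + ((let z = 8 in z) - (if false then 1 else 7))))
step 4: [beta@1.0] (9 * (12 + ((let z = 8 in z) - (if false then 1 else 7))))
step 5: [let@1.1.0] (9 * (12 + (8 - (if false then 1 else 7))))
step 6: [if@1.1.1] (9 * (12 + (8 - 7)))
step 7: [delta@1.1] (9 * (12 + 1))
step 8: [delta@1] (9 * 13)
step 9: [delta@root] 117

Answer: 117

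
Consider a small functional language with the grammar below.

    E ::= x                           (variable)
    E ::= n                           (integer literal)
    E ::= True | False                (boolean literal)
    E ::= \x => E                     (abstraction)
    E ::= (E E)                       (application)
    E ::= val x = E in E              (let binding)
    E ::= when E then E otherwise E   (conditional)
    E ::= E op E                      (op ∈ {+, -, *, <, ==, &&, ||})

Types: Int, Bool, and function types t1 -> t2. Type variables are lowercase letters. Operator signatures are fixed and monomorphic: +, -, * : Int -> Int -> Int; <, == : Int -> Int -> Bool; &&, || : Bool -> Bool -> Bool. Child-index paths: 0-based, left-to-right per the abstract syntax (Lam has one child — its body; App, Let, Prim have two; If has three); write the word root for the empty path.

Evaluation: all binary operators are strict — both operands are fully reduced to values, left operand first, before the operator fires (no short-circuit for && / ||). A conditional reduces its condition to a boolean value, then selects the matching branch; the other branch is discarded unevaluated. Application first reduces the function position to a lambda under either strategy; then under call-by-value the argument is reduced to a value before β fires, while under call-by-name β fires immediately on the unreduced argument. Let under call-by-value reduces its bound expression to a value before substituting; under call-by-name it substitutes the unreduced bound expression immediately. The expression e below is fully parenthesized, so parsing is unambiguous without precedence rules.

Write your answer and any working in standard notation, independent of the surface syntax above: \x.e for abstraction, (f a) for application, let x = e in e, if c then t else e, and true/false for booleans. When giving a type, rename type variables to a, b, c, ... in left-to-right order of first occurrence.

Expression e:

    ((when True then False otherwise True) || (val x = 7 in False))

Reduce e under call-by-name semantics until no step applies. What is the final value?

Answer: false

Trace:
step 0: ((if true then false else true) || (let x = 7 in false))
step 1: [if@0] (false || (let x = 7 in false))
step 2: [let@1] (false || false)
step 3: [delta@root] false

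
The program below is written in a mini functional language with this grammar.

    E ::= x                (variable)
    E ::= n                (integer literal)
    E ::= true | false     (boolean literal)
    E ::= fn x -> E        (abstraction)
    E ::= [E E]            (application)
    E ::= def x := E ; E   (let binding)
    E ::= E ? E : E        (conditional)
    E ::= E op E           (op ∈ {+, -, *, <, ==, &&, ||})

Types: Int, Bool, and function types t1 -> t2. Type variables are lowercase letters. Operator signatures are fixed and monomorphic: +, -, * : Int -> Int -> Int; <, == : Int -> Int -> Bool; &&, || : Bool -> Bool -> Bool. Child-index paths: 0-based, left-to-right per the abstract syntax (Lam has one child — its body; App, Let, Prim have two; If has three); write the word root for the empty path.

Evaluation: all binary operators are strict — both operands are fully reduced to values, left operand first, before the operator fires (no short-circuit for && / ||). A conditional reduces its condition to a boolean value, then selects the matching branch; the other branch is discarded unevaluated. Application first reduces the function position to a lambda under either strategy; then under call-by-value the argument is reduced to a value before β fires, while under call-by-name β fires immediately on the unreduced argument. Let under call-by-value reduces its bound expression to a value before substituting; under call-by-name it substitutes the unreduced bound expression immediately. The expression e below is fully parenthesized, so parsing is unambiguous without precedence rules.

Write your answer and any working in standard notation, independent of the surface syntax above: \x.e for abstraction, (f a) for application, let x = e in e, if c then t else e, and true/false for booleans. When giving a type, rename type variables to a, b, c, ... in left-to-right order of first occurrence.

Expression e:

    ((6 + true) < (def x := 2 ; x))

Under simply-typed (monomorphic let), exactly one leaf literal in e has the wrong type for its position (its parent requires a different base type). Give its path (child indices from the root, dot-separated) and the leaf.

Answer: 0.1 : true

Working:
  unify Int ~ Int
  unify Bool ~ Int
  FAIL: mismatch Bool ~ Int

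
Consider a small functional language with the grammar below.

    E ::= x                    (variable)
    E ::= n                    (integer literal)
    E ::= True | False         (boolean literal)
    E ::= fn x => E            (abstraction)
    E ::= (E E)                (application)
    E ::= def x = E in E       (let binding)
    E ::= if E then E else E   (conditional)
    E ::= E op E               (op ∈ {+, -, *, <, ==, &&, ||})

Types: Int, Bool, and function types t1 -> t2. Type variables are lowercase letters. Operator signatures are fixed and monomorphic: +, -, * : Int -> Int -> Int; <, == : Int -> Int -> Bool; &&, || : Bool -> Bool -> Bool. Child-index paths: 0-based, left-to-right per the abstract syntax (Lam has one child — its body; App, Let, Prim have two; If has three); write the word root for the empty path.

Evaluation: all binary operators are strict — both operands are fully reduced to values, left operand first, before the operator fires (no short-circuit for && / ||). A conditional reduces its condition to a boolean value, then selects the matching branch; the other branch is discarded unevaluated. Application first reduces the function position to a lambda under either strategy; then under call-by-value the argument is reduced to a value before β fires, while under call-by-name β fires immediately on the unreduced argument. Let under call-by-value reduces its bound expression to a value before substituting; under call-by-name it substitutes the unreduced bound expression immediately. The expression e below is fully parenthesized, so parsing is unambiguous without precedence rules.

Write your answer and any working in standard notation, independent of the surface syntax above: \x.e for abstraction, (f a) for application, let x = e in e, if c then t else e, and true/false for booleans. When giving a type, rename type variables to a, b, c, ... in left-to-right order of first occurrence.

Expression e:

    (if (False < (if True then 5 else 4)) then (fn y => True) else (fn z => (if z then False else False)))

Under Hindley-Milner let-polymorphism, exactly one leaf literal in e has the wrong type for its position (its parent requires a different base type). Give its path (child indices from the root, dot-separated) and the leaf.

Answer: 0.0 : false

Trace:
  unify Bool ~ Int
  FAIL: mismatch Bool ~ Int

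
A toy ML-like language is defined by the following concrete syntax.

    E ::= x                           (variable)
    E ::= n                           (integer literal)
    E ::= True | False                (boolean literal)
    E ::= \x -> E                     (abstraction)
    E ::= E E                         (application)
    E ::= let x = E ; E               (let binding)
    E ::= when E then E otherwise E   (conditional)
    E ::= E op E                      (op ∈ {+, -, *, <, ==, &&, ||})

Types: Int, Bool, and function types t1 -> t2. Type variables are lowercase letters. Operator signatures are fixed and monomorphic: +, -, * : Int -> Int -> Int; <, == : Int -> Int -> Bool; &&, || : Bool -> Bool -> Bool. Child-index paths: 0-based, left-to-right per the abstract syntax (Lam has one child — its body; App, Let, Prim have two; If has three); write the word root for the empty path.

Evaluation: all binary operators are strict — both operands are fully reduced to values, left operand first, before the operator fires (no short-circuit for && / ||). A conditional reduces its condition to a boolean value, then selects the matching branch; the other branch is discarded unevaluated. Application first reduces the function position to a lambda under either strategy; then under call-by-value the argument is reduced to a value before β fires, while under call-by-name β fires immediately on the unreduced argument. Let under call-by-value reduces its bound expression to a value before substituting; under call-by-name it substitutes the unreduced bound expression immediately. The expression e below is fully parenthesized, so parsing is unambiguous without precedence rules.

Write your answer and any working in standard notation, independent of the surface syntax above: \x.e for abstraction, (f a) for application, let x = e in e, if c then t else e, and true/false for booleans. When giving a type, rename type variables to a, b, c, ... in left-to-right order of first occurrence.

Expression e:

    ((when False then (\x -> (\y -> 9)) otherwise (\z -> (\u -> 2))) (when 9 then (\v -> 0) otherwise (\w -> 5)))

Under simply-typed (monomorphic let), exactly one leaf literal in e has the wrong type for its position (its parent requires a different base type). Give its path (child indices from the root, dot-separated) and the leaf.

Answer: 1.0 : 9

Derivation:
  unify Bool ~ Bool
\y._ : b -> Int
\x._ : a -> b -> Int
\u._ : d -> Int
\z._ : c -> d -> Int
  unify a -> b -> Int ~ c -> d -> Int
  unify a ~ c
  unify b -> Int ~ d -> Int
  unify b ~ d
  unify Int ~ Int
  unify Int ~ Bool
  FAIL: mismatch Int ~ Bool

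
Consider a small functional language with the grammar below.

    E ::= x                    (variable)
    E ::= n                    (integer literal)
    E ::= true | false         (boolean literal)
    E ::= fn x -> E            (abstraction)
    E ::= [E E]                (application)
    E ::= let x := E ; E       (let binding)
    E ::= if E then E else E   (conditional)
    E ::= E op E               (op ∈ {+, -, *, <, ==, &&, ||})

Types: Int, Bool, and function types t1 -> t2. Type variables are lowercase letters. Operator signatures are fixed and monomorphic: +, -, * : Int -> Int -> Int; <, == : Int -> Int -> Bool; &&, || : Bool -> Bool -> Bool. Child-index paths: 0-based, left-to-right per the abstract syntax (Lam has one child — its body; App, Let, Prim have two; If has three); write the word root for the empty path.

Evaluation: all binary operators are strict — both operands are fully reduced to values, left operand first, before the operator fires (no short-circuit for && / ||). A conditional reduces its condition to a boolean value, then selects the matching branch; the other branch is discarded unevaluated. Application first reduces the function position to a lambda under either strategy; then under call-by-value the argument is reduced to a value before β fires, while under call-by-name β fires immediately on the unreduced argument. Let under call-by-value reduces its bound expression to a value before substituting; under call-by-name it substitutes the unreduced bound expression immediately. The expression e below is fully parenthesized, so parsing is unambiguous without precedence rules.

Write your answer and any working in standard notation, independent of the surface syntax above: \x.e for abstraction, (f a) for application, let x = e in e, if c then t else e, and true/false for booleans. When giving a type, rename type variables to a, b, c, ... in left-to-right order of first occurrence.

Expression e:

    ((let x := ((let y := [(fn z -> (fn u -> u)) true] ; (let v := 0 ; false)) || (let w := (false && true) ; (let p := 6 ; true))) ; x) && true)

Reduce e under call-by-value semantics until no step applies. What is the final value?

Answer: true

Trace:
step 0: ((let x = ((let y = ((\z.(\u.u)) true) in (let v = 0 in false)) || (let w = (false && true) in (let p = 6 in true))) in x) && true)
step 1: [beta@0.0.0.0] ((let x = ((let y = (\u.u) in (let v = 0 in false)) || (let w = (false && true) in (let p = 6 in true))) in x) && true)
step 2: [let@0.0.0] ((let x = ((let v = 0 in false) || (let w = (false && true) in (let p = 6 in true))) in x) && true)
step 3: [let@0.0.0] ((let x = (false || (let w = (false && true) in (let p = 6 in true))) in x) && true)
step 4: [delta@0.0.1.0] ((let x = (false || (let w = false in (let p = 6 in true))) in x) && true)
step 5: [let@0.0.1] ((let x = (false || (let p = 6 in true)) in x) && true)
step 6: [let@0.0.1] ((let x = (false || true) in x) && true)
step 7: [delta@0.0] ((let x = true in x) && true)
step 8: [let@0] (true && true)
step 9: [delta@root] true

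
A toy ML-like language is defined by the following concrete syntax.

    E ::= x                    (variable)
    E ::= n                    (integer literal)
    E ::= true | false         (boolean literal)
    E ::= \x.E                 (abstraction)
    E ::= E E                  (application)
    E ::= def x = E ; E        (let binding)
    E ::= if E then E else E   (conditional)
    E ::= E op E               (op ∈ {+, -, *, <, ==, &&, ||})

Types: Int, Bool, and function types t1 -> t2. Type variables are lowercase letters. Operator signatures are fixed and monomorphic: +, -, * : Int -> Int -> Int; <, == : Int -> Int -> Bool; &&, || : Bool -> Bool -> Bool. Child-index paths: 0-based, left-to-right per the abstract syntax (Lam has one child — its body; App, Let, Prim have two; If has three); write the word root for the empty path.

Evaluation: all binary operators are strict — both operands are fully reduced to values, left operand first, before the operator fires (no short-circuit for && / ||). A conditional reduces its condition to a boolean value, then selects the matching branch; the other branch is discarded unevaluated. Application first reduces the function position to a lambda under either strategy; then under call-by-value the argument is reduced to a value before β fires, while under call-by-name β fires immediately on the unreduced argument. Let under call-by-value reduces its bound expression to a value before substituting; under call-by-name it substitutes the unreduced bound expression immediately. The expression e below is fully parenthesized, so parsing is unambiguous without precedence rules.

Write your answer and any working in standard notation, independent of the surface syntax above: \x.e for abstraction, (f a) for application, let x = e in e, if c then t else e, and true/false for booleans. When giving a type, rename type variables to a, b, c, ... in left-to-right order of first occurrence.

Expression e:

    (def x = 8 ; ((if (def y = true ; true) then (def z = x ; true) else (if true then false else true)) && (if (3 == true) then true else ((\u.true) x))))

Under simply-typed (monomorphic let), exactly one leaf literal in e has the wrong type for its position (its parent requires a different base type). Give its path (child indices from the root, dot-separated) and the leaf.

Working:
let x : Int
let y : Bool
  unify Bool ~ Bool
x : Int
let z : Int
  unify Bool ~ Bool
  unify Bool ~ Bool
  unify Bool ~ Bool
  unify Bool ~ Bool
  unify Int ~ Int
  unify Bool ~ Int
  FAIL: mismatch Bool ~ Int

Answer: 1.1.0.1 : true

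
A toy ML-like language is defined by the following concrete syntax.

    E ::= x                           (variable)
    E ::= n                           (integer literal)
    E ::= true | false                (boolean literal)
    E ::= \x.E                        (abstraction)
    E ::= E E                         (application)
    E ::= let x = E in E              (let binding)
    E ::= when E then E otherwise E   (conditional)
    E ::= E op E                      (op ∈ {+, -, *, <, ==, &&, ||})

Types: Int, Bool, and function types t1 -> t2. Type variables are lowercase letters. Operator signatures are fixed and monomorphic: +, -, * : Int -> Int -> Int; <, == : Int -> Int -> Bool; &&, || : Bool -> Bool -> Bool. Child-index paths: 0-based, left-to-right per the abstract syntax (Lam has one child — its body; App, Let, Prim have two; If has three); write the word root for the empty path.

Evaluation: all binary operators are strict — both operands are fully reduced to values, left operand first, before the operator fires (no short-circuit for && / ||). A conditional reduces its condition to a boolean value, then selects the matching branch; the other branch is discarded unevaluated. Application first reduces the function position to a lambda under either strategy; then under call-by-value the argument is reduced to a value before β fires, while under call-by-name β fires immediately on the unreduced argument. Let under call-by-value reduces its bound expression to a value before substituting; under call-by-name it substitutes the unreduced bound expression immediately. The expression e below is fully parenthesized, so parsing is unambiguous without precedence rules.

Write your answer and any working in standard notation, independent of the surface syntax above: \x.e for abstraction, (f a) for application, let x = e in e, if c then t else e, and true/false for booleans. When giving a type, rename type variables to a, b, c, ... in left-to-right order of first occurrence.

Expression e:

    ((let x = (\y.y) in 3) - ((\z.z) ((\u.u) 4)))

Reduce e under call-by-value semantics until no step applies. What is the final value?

Derivation:
step 0: ((let x = (\y.y) in 3) - ((\z.z) ((\u.u) 4)))
step 1: [let@0] (3 - ((\z.z) ((\u.u) 4)))
step 2: [beta@1.1] (3 - ((\z.z) 4))
step 3: [beta@1] (3 - 4)
step 4: [delta@root] -1

Answer: -1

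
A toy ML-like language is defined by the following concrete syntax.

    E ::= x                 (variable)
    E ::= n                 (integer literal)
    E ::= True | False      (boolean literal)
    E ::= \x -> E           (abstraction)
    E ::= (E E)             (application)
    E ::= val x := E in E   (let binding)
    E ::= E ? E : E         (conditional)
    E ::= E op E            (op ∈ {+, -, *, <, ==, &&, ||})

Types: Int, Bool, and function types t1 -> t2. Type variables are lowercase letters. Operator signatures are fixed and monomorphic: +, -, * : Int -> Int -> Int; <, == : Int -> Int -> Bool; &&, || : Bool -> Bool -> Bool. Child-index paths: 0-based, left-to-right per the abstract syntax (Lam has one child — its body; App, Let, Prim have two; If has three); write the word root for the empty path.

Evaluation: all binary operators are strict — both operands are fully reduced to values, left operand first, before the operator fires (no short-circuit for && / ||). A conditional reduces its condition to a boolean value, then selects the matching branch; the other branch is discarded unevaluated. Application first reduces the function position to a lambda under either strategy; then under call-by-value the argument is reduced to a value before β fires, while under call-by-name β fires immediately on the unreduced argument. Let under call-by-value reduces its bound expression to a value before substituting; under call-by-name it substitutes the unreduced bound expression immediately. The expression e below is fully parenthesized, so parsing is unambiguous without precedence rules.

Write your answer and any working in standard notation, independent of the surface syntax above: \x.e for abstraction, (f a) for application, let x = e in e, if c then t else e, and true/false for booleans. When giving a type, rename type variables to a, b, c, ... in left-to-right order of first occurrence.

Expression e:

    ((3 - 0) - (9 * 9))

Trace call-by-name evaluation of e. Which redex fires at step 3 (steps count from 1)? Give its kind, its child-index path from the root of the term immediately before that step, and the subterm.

Answer: delta at root : (3 - 81)

Derivation:
step 0: ((3 - 0) - (9 * 9))
step 1: [delta@0] (3 - (9 * 9))
step 2: [delta@1] (3 - 81)
step 3: [delta@root] -78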